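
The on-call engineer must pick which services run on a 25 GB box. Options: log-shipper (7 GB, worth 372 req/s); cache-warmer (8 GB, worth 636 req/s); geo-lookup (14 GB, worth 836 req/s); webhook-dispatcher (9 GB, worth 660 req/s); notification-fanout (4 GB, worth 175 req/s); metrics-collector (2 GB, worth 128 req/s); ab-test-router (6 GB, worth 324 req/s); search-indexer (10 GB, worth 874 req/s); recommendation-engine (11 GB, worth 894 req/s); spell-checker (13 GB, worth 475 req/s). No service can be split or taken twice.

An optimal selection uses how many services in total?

3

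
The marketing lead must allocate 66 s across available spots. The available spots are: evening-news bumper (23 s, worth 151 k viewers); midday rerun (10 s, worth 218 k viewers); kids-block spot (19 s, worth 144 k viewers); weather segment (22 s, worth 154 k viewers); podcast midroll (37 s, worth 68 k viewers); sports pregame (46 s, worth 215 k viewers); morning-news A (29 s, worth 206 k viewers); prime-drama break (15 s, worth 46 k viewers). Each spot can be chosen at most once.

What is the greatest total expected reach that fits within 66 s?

578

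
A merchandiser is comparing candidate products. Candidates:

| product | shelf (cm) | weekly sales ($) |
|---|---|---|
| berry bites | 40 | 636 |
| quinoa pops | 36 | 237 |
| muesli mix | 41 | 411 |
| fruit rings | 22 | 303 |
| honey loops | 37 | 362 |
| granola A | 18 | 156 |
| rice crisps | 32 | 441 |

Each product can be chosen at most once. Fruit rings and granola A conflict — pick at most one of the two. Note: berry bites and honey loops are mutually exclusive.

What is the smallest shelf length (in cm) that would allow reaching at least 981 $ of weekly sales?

72

Need the lightest bundle worth ≥ 981.
berry bites + rice crisps reaches 1077 using 72 cm.
Below 72 cm the best achievable stays under 981.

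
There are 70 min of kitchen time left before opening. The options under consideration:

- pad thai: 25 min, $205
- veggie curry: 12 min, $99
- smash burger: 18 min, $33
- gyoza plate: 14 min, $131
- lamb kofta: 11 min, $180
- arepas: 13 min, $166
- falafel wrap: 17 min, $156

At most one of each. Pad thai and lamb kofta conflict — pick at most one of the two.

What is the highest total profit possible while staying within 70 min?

732

Ranking by ratio (profit/min): lamb kofta 16.36, arepas 12.77, gyoza plate 9.36, falafel wrap 9.18.
Best packing: veggie curry + gyoza plate + lamb kofta + arepas + falafel wrap — 67 min, 732 total.
That's the maximum — no feasible swap from here does better than 732.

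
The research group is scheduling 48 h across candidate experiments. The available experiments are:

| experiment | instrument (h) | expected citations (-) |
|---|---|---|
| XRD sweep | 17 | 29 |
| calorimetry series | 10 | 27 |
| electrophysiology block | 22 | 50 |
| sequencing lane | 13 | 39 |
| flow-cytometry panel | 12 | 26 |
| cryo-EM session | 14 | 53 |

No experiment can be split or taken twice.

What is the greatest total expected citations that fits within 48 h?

130

Filling by ratio: calorimetry series + sequencing lane + cryo-EM session for 119, with 11 h left unused.
Dropping sequencing lane frees 13 h; slotting in electrophysiology block (22 h) lifts the total to 130 at 46 h.
The closest alternative, electrophysiology block + flow-cytometry panel + cryo-EM session, reaches only 129.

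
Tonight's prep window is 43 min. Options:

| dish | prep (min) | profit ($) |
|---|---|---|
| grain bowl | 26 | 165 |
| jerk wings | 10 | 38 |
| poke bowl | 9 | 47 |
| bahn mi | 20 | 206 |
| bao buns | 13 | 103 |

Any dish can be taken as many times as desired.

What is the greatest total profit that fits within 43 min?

Best packing: 2×bahn mi — 40 min, 412 total.
Every other selection either busts 43 min or fails to beat 412.

412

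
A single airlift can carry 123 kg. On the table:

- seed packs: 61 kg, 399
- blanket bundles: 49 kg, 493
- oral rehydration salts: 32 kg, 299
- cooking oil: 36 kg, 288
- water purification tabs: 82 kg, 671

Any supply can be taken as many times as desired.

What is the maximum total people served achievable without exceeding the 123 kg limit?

1091

Density check — blanket bundles 10.06, oral rehydration salts 9.34, water purification tabs 8.18, cooking oil 8.00 are the best per kg.
Filling by ratio: 2×blanket bundles for 986, with 25 kg left unused.
Dropping blanket bundles frees 49 kg; slotting in 2×oral rehydration salts (64 kg) lifts the total to 1091 at 113 kg.
Nothing else within 123 kg beats 1091.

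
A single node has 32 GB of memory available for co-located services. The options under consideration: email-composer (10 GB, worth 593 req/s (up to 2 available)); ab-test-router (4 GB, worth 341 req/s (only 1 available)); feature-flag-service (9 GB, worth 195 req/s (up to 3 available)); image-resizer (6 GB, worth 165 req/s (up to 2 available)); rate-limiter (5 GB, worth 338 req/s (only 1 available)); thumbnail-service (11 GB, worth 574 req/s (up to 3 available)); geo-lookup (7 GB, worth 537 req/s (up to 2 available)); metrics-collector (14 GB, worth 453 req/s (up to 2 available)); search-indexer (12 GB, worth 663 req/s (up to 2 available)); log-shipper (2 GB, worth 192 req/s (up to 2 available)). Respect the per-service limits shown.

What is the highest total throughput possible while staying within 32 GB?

A density-first pass picks ab-test-router + rate-limiter + 2×geo-lookup + 2×log-shipper — 2137 at 27 GB.
Dropping rate-limiter frees 5 GB; slotting in email-composer (10 GB) lifts the total to 2392 at 32 GB.
That's the maximum — no swap from here does better than 2392.

2392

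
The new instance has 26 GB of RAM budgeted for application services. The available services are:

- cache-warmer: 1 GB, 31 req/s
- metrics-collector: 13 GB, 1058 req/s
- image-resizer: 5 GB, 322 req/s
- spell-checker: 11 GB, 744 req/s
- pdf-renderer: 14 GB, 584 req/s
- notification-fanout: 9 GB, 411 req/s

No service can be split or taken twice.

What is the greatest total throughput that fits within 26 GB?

1833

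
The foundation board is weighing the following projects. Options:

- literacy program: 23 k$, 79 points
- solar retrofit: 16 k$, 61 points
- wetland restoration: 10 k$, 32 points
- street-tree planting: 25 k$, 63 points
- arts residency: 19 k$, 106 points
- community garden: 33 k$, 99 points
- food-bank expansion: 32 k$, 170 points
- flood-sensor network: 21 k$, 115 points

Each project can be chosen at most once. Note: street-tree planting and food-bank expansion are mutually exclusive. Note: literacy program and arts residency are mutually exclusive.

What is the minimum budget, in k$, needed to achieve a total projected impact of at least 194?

40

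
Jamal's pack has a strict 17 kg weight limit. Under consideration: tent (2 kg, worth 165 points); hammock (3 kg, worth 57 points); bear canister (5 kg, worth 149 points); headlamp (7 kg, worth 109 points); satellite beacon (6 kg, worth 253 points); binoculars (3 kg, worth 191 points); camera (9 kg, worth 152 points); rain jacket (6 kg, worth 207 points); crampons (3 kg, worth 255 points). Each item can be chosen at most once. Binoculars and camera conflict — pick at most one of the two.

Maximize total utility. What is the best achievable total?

921

Ranking by ratio (utility/kg): crampons 85.00, tent 82.50, binoculars 63.67.
Best packing: tent + hammock + satellite beacon + binoculars + crampons — 17 kg, 921 total.
No other feasible combination exceeds 921.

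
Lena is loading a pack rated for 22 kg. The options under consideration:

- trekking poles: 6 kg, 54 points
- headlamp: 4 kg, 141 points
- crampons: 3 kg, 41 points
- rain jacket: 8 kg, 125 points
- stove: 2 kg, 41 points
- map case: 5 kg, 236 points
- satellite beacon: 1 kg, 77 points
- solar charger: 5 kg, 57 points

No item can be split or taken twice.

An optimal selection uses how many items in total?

5

The maximum utility within 22 kg is 620.
For example headlamp + crampons + rain jacket + map case + satellite beacon achieves it, using 21 kg.
All optima have 5 items.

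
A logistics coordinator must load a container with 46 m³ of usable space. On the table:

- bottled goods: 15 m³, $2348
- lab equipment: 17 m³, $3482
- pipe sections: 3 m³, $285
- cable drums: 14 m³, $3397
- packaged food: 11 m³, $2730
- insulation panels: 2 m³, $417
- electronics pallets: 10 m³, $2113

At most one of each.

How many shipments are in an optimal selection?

Best achievable revenue is 10026.
One optimal bundle: lab equipment + cable drums + packaged food + insulation panels (44 m³).
Any selection reaching 10026 contains exactly 4 shipments.

4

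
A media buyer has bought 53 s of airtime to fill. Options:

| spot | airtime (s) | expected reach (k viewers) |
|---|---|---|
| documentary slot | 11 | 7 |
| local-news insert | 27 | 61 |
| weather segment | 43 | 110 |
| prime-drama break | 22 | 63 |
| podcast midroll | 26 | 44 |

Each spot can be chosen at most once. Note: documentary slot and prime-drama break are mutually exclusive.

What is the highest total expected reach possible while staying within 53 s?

Ranking by ratio (expected reach/s): prime-drama break 2.86, weather segment 2.56, local-news insert 2.26, podcast midroll 1.69.
The ratio ordering already packs tightly: local-news insert + prime-drama break, 49 s, 124.

124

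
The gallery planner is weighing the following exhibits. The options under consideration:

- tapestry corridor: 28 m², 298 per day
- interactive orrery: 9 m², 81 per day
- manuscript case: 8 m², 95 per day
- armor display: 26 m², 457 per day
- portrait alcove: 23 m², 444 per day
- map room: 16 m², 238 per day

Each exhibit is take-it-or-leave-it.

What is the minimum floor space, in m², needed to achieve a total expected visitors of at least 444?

23

Need the lightest bundle worth ≥ 444.
portrait alcove reaches 444 using 23 m².
Below 23 m² the best achievable stays under 444.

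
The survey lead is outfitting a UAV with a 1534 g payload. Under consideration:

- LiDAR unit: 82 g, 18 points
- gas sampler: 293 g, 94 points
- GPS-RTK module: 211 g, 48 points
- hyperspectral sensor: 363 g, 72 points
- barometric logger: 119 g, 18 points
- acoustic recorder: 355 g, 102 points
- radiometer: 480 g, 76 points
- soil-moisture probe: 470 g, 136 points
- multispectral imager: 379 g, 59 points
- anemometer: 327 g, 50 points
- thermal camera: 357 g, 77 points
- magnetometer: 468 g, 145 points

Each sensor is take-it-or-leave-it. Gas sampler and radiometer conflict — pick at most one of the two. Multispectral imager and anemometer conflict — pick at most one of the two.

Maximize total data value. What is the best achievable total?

Taking LiDAR unit + gas sampler + GPS-RTK module + soil-moisture probe + magnetometer: 1524 g used, 441 in data value.
The closest alternative, GPS-RTK module + acoustic recorder + soil-moisture probe + magnetometer, reaches only 431.

441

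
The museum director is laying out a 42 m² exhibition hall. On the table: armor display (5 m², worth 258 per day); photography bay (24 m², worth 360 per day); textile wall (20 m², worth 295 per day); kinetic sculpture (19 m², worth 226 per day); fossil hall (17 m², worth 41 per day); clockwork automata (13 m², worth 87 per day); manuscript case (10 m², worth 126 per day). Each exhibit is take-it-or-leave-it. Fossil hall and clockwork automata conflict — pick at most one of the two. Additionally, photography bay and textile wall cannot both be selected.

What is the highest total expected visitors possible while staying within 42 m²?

Taking armor display + photography bay + manuscript case: 39 m² used, 744 in expected visitors.

744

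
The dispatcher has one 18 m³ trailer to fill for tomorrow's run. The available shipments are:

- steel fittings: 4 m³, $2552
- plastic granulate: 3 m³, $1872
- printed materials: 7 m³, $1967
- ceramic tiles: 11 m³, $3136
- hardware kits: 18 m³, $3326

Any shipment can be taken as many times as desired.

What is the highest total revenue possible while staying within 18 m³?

11400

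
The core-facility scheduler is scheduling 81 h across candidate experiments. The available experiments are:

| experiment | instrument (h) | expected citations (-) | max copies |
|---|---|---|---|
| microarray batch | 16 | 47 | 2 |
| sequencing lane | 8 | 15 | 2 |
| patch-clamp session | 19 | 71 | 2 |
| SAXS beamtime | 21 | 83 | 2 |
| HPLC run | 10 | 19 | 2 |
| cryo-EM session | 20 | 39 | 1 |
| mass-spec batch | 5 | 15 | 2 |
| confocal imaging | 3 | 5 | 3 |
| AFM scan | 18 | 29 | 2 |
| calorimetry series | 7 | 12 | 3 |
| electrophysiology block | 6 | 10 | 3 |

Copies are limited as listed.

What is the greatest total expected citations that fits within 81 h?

Density check — SAXS beamtime 3.95, patch-clamp session 3.74, mass-spec batch 3.00 are the best per h.
Taking 2×patch-clamp session + 2×SAXS beamtime: 80 h used, 308 in expected citations.
No other feasible combination exceeds 308.

308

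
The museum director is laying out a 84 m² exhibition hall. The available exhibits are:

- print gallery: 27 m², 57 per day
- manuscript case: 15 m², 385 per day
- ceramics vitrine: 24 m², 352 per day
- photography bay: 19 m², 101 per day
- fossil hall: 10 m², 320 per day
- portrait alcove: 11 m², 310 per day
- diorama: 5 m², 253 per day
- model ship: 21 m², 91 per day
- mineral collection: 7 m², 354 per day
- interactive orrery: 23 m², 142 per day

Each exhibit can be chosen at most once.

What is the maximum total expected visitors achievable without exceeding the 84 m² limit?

Ranking by ratio (expected visitors/m²): diorama 50.60, mineral collection 50.57, fossil hall 32.00.
Best packing: manuscript case + ceramics vitrine + fossil hall + portrait alcove + diorama + mineral collection — 72 m², 1974 total.
The closest alternative, manuscript case + ceramics vitrine + fossil hall + diorama + mineral collection + interactive orrery, reaches only 1806.

1974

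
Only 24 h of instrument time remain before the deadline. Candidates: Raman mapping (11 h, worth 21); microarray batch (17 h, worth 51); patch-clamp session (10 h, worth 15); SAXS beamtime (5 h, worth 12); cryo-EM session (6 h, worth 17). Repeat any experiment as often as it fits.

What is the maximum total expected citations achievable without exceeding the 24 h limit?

68

By expected citations per h: microarray batch 3.00, cryo-EM session 2.83, SAXS beamtime 2.40, Raman mapping 1.91 lead.
The ratio ordering already packs tightly: microarray batch + cryo-EM session, 23 h, 68.
Nothing else within 24 h beats 68.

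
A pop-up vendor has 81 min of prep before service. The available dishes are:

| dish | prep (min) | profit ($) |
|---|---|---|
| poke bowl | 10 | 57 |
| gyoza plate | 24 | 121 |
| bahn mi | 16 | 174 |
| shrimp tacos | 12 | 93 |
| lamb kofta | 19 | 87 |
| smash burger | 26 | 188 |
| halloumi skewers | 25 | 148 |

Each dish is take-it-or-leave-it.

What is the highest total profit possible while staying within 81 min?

603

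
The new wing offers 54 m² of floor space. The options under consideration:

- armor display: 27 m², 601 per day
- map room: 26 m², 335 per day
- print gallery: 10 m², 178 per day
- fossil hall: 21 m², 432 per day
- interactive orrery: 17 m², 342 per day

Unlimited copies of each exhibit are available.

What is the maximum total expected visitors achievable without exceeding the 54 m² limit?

Best packing: 2×armor display — 54 m², 1202 total.
No other feasible combination exceeds 1202.

1202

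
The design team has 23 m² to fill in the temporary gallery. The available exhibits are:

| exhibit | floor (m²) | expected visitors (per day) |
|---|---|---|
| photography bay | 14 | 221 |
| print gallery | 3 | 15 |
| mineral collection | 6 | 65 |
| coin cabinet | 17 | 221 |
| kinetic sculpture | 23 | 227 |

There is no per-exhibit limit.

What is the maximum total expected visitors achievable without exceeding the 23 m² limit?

Taking photography bay + print gallery + mineral collection: 23 m² used, 301 in expected visitors.
No other feasible combination exceeds 301.

301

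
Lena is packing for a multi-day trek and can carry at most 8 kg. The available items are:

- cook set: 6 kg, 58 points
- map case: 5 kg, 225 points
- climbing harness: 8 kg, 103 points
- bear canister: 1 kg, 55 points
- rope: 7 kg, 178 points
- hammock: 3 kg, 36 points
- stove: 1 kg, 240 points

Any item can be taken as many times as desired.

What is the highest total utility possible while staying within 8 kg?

1920

The ratio ordering already packs tightly: 8×stove, 8 kg, 1920.
Nothing else within 8 kg beats 1920.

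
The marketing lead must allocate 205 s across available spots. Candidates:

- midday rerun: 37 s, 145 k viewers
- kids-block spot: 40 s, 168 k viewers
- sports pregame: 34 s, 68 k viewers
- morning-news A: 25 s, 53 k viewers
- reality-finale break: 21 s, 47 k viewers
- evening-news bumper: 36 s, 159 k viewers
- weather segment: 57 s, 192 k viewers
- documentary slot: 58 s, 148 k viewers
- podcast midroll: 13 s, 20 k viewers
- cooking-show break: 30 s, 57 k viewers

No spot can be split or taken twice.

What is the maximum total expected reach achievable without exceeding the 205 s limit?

Density check — evening-news bumper 4.42, kids-block spot 4.20, midday rerun 3.92, weather segment 3.37 are the best per s.
Greedy by ratio would take midday rerun + kids-block spot + reality-finale break + evening-news bumper + weather segment + podcast midroll: 204 s used, total 731.
Dropping reality-finale break and podcast midroll frees 34 s; slotting in sports pregame (34 s) lifts the total to 732 at 204 s.

732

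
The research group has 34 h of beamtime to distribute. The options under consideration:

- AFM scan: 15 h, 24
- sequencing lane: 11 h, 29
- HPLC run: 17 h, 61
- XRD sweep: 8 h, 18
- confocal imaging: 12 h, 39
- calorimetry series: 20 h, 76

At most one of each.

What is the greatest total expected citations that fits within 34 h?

By expected citations per h: calorimetry series 3.80, HPLC run 3.59, confocal imaging 3.25 lead.
Taking confocal imaging + calorimetry series: 32 h used, 115 in expected citations.
Runner-up sequencing lane + calorimetry series tops out at 105.

115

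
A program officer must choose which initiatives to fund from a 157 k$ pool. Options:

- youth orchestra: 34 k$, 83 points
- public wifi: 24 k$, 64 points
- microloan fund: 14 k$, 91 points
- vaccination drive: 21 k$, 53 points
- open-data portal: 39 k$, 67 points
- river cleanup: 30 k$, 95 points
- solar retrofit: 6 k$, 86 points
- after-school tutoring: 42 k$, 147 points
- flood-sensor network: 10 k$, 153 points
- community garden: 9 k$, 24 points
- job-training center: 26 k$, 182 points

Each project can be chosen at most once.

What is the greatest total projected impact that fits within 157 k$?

818

Density check — flood-sensor network 15.30, solar retrofit 14.33, job-training center 7.00, microloan fund 6.50 are the best per k$.
Best packing: public wifi + microloan fund + river cleanup + solar retrofit + after-school tutoring + flood-sensor network + job-training center — 152 k$, 818 total.
The closest alternative, microloan fund + vaccination drive + river cleanup + solar retrofit + after-school tutoring + flood-sensor network + job-training center, reaches only 807.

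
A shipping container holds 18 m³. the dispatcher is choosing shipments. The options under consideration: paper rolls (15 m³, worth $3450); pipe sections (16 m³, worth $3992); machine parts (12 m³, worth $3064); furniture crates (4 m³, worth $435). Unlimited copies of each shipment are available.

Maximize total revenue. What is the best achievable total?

By revenue per m³: machine parts 255.33, pipe sections 249.50, paper rolls 230.00 lead.
Greedy by ratio would take machine parts + furniture crates: 16 m³ used, total 3499.
Dropping machine parts and furniture crates frees 16 m³; slotting in pipe sections (16 m³) lifts the total to 3992 at 16 m³.
Nothing else within 18 m³ beats 3992.

3992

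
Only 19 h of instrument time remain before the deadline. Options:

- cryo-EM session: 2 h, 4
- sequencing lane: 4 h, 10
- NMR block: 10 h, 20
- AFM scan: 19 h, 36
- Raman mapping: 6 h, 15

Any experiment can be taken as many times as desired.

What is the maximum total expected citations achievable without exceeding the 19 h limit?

45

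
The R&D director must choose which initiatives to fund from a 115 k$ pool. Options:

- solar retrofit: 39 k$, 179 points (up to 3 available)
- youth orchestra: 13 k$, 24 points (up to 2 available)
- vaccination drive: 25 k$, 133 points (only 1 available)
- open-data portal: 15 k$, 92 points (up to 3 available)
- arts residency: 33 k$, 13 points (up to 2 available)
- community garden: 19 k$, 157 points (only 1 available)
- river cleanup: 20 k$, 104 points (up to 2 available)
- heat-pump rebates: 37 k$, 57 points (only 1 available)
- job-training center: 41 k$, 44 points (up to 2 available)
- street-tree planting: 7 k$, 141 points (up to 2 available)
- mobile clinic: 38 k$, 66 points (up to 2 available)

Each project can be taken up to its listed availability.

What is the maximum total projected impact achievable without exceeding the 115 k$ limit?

872

Taking the top-ratio projects first gives vaccination drive + 3×open-data portal + community garden + 2×street-tree planting for 848 (103 k$).
Dropping 2×open-data portal frees 30 k$; slotting in 2×river cleanup (40 k$) lifts the total to 872 at 113 k$.
The spare 2 k$ is too small for any remaining project, and no exchange beats 872.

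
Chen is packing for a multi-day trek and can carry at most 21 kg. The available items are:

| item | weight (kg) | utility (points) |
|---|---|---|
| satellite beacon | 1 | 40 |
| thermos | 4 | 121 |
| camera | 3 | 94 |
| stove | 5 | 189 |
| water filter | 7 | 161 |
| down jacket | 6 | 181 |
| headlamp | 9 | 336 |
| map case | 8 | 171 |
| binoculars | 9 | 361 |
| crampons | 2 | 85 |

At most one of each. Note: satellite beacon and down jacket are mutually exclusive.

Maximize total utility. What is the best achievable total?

822

The ratio heuristic lands on satellite beacon + camera + stove + binoculars + crampons (769) but leaves 1 kg idle.
Dropping camera and stove frees 8 kg; slotting in headlamp (9 kg) lifts the total to 822 at 21 kg.
That's the maximum — no feasible swap from here does better than 822.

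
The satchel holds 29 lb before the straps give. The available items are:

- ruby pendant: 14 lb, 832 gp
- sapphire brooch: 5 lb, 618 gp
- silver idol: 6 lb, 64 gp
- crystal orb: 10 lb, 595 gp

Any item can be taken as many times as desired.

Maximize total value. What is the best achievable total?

3090

By value per lb: sapphire brooch 123.60, crystal orb 59.50, ruby pendant 59.43, silver idol 10.67 lead.
Best packing: 5×sapphire brooch — 25 lb, 3090 total.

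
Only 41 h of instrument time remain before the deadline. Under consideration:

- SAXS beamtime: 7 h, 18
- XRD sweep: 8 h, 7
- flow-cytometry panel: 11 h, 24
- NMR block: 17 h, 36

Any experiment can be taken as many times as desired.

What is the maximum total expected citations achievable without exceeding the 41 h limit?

A density-first pass picks 5×SAXS beamtime — 90 at 35 h.
Replace SAXS beamtime with flow-cytometry panel: the trade gains 6 net, giving 96 at 39 h.
Nothing else within 41 h beats 96.

96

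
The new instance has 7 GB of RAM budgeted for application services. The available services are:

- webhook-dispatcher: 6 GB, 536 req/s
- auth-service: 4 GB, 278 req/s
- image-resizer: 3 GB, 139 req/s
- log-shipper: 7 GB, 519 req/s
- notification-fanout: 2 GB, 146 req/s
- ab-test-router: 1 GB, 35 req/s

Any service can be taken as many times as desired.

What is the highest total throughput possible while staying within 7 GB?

571

Best packing: webhook-dispatcher + ab-test-router — 7 GB, 571 total.
That's the maximum — no swap from here does better than 571.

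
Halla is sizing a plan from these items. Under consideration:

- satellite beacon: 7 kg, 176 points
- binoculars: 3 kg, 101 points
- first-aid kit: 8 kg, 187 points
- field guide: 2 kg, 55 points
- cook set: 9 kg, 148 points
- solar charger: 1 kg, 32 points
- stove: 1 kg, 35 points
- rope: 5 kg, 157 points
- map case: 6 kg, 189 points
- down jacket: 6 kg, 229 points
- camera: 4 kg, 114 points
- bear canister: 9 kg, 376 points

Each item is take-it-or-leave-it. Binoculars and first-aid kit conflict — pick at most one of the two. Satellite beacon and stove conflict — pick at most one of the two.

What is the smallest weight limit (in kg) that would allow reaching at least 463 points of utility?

12

Need the lightest bundle worth ≥ 463.
binoculars + bear canister reaches 477 using 12 kg.
Any bundle with less than 12 kg falls short of 463.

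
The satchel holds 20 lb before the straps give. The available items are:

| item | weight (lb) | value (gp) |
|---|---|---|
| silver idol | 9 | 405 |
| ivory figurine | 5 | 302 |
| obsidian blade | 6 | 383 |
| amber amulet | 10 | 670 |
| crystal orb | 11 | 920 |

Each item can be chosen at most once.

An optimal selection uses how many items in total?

Optimal total is 1325.
One optimal bundle: silver idol + crystal orb (20 lb).
All optima have 2 items.

2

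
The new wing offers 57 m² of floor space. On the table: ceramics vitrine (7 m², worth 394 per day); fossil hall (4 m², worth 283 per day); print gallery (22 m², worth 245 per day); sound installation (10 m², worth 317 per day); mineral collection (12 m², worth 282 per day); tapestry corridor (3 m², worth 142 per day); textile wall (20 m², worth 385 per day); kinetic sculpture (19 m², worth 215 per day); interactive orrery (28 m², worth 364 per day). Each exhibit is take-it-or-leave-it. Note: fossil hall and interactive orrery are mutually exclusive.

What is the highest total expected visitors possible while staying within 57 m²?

Density check — fossil hall 70.75, ceramics vitrine 56.29, tapestry corridor 47.33 are the best per m².
Best packing: ceramics vitrine + fossil hall + sound installation + mineral collection + tapestry corridor + textile wall — 56 m², 1803 total.
Nothing else feasible within 57 m² beats 1803.

1803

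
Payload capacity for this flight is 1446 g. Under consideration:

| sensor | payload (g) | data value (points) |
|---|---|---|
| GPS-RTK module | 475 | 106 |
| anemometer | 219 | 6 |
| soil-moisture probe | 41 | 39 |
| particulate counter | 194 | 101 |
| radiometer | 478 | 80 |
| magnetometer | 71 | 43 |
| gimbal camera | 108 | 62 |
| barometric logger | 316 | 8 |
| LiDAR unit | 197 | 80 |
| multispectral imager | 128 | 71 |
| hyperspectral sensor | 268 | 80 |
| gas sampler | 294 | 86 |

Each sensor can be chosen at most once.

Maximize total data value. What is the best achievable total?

562

Density check — soil-moisture probe 0.95, magnetometer 0.61, gimbal camera 0.57 are the best per g.
Best packing: soil-moisture probe + particulate counter + magnetometer + gimbal camera + LiDAR unit + multispectral imager + hyperspectral sensor + gas sampler — 1301 g, 562 total.
Runner-up GPS-RTK module + soil-moisture probe + particulate counter + gimbal camera + LiDAR unit + multispectral imager + gas sampler tops out at 545.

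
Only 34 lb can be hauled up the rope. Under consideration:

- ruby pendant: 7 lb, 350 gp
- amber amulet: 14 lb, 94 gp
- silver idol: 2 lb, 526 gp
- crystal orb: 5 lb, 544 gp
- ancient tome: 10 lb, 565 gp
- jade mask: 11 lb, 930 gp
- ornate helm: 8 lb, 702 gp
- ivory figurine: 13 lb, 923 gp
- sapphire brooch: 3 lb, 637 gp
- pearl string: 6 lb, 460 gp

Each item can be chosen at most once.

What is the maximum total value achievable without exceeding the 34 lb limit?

3560

Filling by ratio: silver idol + crystal orb + jade mask + ornate helm + sapphire brooch for 3339, with 5 lb left unused.
The 8 lb tied up in ornate helm is better spent on ivory figurine — total rises to 3560 (34 lb).
An exhaustive check of the 1024 subsets confirms 3560.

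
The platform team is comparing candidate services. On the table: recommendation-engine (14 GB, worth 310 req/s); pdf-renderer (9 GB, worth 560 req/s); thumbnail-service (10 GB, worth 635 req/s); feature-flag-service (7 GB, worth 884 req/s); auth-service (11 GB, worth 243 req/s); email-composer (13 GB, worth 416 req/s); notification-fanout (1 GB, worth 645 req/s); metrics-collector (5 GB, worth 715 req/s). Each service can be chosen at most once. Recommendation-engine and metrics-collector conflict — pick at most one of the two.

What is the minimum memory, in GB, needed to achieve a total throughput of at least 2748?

Minimise GB subject to total throughput ≥ 2748.
Taking pdf-renderer + feature-flag-service + notification-fanout + metrics-collector gives 2804 (≥ 2748) for 22 GB.
No combination under 22 GB hits 2748.

22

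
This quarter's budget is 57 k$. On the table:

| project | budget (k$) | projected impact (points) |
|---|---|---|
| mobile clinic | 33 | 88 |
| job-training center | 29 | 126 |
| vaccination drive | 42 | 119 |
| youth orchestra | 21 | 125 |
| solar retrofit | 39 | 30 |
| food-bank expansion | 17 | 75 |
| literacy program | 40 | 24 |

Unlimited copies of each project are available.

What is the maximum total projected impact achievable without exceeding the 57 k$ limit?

275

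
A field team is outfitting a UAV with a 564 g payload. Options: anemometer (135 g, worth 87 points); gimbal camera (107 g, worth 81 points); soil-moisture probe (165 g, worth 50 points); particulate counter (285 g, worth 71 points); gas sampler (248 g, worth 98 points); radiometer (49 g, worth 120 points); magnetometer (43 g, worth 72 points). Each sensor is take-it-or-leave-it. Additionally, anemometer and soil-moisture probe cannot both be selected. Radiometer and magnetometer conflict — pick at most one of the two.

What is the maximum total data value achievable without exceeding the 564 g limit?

Best packing: anemometer + gimbal camera + gas sampler + radiometer — 539 g, 386 total.
Next best is anemometer + gimbal camera + gas sampler + magnetometer at 338 (533 g) — short by 48.

386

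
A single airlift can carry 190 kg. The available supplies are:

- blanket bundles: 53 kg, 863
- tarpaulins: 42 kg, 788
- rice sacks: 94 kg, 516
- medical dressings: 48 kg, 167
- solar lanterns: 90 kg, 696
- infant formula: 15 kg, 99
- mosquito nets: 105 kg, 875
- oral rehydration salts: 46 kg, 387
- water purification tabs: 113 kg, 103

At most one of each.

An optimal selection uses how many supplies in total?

3

Optimal total is 2347.
blanket bundles + tarpaulins + solar lanterns hits 2347 at 185 kg.
Any selection reaching 2347 contains exactly 3 supplies.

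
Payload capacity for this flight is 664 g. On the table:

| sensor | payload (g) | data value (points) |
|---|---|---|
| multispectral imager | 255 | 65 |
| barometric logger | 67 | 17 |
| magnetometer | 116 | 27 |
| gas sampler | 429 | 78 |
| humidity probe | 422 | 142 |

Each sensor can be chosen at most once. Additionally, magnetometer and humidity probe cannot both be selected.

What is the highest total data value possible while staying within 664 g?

159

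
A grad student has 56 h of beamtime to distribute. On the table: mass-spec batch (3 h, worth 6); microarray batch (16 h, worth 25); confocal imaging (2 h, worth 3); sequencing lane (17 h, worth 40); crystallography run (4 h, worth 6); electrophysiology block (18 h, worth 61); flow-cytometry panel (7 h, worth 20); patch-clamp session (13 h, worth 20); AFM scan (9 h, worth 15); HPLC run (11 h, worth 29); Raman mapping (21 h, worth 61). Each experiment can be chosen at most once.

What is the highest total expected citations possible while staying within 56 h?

By expected citations per h: electrophysiology block 3.39, Raman mapping 2.90, flow-cytometry panel 2.86 lead.
The ratio heuristic lands on mass-spec batch + confocal imaging + crystallography run + electrophysiology block + flow-cytometry panel + Raman mapping (157) but leaves 1 h idle.
A better packing is sequencing lane + electrophysiology block + Raman mapping: 56 h, total 162.
Nothing else within 56 h beats 162.

162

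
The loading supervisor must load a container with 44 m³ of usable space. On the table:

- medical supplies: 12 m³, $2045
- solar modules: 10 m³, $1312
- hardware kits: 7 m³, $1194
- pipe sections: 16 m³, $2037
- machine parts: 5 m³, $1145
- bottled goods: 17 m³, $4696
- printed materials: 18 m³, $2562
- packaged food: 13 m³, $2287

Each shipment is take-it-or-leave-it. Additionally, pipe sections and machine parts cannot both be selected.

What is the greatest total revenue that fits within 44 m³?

9322

Density check — bottled goods 276.24, machine parts 229.00, packaged food 175.92, hardware kits 170.57 are the best per m³.
The ratio ordering already packs tightly: hardware kits + machine parts + bottled goods + packaged food, 42 m³, 9322.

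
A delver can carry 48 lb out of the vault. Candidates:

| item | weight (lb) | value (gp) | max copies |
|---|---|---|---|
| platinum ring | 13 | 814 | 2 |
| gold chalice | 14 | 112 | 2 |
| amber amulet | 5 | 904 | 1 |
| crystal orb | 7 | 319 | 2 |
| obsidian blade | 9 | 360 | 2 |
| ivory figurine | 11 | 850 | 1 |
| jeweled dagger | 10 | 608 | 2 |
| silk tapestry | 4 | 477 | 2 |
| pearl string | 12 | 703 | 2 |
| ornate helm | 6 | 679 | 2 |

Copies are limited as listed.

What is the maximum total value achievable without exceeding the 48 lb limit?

Taking the top-ratio items first gives amber amulet + ivory figurine + jeweled dagger + 2×silk tapestry + 2×ornate helm for 4674 (46 lb).
Dropping jeweled dagger frees 10 lb; slotting in pearl string (12 lb) lifts the total to 4769 at 48 lb.
Nothing else within 48 lb beats 4769.

4769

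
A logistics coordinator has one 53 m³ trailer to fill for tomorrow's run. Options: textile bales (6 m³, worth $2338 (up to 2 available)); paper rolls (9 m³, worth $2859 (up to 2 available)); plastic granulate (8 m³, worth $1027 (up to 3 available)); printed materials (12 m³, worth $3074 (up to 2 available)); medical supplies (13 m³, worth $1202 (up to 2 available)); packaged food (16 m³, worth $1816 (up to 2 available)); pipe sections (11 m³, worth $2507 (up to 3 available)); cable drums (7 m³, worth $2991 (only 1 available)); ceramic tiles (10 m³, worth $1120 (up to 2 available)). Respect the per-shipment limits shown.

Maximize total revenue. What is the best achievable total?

The ratio heuristic lands on 2×textile bales + 2×paper rolls + printed materials + cable drums (16459) but leaves 4 m³ idle.
Dropping paper rolls frees 9 m³; slotting in printed materials (12 m³) lifts the total to 16674 at 52 m³.
Every other selection either busts 53 m³ or exceeds an availability limit or fails to beat 16674.

16674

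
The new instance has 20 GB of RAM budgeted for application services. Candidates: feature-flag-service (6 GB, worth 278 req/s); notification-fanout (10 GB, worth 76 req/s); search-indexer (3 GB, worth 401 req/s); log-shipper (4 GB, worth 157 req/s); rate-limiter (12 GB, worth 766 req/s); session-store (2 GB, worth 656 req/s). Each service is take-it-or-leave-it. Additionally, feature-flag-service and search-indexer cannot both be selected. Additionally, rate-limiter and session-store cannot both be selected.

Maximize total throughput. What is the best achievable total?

Search-indexer + log-shipper + rate-limiter uses 19 of the 20 GB and totals 1324.

1324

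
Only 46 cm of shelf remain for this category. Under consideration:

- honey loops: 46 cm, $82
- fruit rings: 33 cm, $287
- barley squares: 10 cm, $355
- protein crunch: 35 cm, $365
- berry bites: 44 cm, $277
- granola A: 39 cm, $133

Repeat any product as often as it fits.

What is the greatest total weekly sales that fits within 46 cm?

Density check — barley squares 35.50, protein crunch 10.43, fruit rings 8.70, berry bites 6.30 are the best per cm.
Taking 4×barley squares: 40 cm used, 1420 in weekly sales.

1420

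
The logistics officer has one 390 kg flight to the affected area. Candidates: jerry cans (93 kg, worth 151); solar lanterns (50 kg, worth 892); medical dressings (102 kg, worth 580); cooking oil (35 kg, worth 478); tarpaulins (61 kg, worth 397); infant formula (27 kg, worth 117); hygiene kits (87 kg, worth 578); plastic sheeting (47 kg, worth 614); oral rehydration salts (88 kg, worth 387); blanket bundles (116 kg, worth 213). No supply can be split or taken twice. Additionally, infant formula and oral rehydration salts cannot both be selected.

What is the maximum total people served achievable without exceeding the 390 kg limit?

3539

Solar lanterns + medical dressings + cooking oil + tarpaulins + hygiene kits + plastic sheeting uses 382 of the 390 kg and totals 3539.
The spare 8 kg is too small for any remaining supply, and no feasible exchange beats 3539.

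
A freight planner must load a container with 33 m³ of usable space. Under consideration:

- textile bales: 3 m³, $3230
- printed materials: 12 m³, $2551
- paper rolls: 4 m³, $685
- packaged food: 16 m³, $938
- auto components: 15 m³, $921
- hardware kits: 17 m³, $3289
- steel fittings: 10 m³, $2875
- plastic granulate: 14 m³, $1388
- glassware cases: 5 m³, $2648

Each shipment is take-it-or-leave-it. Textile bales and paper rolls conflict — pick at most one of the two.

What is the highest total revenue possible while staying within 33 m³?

11304

Ranking by ratio (revenue/m³): textile bales 1076.67, glassware cases 529.60, steel fittings 287.50.
Textile bales + printed materials + steel fittings + glassware cases uses 30 of the 33 m³ and totals 11304.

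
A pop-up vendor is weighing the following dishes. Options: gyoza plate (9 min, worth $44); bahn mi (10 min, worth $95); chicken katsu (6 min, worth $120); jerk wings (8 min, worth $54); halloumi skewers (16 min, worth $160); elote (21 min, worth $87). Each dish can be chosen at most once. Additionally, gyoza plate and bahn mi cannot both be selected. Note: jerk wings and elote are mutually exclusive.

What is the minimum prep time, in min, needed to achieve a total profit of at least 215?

16

Need the lightest bundle worth ≥ 215.
Taking bahn mi + chicken katsu gives 215 (≥ 215) for 16 min.
No combination under 16 min hits 215.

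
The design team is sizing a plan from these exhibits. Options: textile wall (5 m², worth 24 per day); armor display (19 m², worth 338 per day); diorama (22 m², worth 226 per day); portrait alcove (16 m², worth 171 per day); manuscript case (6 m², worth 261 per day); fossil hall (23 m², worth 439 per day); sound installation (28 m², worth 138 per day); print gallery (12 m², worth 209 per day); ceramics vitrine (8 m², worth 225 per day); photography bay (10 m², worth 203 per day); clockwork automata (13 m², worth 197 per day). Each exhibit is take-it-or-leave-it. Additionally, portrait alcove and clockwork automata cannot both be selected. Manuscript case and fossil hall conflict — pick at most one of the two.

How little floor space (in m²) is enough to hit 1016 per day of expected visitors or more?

Need the lightest bundle worth ≥ 1016.
armor display + manuscript case + ceramics vitrine + photography bay reaches 1027 using 43 m².
Below 43 m² the best achievable stays under 1016.

43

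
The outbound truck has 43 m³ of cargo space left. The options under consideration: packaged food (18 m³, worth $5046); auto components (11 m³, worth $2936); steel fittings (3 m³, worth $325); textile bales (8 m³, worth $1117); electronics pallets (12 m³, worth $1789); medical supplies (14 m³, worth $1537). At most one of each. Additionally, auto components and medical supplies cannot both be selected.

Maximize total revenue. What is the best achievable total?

9771

By revenue per m³: packaged food 280.33, auto components 266.91, electronics pallets 149.08 lead.
Best packing: packaged food + auto components + electronics pallets — 41 m³, 9771 total.
Next best is packaged food + auto components + steel fittings + textile bales at 9424 (40 m³) — short by 347.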